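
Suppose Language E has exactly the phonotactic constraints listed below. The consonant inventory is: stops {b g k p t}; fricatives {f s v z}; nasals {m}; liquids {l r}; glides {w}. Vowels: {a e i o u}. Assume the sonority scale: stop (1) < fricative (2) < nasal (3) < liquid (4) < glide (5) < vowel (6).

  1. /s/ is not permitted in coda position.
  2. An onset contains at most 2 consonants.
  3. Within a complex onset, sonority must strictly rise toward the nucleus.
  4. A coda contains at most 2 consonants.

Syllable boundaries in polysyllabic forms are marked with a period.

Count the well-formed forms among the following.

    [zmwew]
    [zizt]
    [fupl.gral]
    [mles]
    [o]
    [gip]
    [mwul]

[zmwew] — violates constraint 2: syllable 1 onset /zmw/ has 3 consonants (> 2) → ill-formed
[zizt] — σ1 onset /z/, coda /zt/ (2C) ok → well-formed
[fupl.gral] — σ1 onset /f/, coda /pl/ (2C) ok; σ2 onset /gr/ (1→4 rises), coda /l/ ok → well-formed
[mles] — violates constraint 1: syllable 1 coda contains /s/ → ill-formed
[o] — σ1 onset /∅/, coda /∅/ ok → well-formed
[gip] — σ1 onset /g/, coda /p/ ok → well-formed
[mwul] — σ1 onset /mw/ (3→5 rises), coda /l/ ok → well-formed
Well-formed: [zizt], [fupl.gral], [o], [gip], [mwul] → 5.

5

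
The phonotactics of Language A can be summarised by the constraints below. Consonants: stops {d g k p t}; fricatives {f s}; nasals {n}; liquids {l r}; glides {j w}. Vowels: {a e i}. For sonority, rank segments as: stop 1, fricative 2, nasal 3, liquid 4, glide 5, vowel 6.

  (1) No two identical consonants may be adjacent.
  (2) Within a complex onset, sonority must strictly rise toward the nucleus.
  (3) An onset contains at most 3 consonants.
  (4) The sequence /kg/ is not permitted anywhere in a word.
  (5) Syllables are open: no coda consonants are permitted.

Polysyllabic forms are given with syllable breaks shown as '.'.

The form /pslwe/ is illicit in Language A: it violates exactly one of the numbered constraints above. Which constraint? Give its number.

/pslwe/: syllable 1 onset /pslw/ has 4 consonants (> 3).
This is a violation of constraint 3: "An onset contains at most 3 consonants."
The remaining constraints (1, 2, 4, 5) are satisfied.

3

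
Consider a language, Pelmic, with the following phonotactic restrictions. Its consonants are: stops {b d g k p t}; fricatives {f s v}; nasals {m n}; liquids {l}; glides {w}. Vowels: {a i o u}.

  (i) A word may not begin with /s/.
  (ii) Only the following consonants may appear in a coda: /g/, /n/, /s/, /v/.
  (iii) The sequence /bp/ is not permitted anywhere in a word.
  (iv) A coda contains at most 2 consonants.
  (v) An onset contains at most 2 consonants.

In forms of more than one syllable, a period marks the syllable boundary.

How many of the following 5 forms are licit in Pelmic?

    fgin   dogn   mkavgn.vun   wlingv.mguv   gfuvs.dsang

3

fgin — σ1 onset /fg/ (2C), coda /n/ ok → licit
dogn — σ1 onset /d/, coda /gn/ (2C) ok → licit
mkavgn.vun — violates constraint (iv): syllable 1 coda /vgn/ has 3 consonants (> 2) → illicit
wlingv.mguv — violates constraint (iv): syllable 1 coda /ngv/ has 3 consonants (> 2) → illicit
gfuvs.dsang — σ1 onset /gf/ (2C), coda /vs/ (2C) ok; σ2 onset /ds/ (2C), coda /ng/ (2C) ok → licit
Licit: fgin, dogn, gfuvs.dsang → 3.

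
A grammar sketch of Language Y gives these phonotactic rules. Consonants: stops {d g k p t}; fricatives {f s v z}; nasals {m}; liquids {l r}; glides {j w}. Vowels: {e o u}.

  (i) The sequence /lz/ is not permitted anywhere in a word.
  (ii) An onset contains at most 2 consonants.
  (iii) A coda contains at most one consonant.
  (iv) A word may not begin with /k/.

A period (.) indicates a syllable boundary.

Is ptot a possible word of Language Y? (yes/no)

ptot — σ1 onset /pt/ (2C), coda /t/ ok → phonotactically legal

yes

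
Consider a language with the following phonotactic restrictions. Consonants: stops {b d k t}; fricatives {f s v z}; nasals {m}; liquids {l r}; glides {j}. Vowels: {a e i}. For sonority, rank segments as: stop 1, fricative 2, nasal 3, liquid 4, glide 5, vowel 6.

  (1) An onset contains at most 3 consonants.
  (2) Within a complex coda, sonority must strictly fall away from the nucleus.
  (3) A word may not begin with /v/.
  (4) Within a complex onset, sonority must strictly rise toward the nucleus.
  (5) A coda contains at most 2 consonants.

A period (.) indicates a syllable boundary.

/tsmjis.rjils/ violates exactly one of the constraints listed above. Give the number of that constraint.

/tsmjis.rjils/: syllable 1 onset /tsmj/ has 4 consonants (> 3).
This is a violation of constraint 1: "An onset contains at most 3 consonants."
The remaining constraints (2, 3, 4, 5) are satisfied.

1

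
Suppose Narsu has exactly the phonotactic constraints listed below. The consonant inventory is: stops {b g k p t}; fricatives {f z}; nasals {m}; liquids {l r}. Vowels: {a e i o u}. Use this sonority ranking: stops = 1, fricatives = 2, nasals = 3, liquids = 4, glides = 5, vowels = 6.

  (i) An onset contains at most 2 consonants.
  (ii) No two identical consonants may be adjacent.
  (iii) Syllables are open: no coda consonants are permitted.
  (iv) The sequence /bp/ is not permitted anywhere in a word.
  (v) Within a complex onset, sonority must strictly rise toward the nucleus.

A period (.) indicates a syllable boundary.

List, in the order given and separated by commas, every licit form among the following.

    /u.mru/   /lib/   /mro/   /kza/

/u.mru/, /mro/, /kza/

/u.mru/ — σ1 onset /∅/, coda /∅/ ok; σ2 onset /mr/ (3→4 rises), coda /∅/ ok → licit
/lib/ — violates constraint (iii): syllable 1 coda /b/ has 1 consonant (> 0) → illicit
/mro/ — σ1 onset /mr/ (3→4 rises), coda /∅/ ok → licit
/kza/ — σ1 onset /kz/ (1→2 rises), coda /∅/ ok → licit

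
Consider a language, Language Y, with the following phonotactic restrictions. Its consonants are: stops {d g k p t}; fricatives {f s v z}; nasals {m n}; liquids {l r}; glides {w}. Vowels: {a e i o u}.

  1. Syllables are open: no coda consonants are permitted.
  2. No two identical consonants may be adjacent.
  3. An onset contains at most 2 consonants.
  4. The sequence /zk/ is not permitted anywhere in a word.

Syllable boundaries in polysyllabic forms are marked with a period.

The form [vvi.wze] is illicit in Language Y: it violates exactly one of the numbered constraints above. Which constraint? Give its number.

[vvi.wze]: adjacent identical consonants /vv/.
This is a violation of constraint 2: "No two identical consonants may be adjacent."
The remaining constraints (1, 3, 4) are satisfied.

2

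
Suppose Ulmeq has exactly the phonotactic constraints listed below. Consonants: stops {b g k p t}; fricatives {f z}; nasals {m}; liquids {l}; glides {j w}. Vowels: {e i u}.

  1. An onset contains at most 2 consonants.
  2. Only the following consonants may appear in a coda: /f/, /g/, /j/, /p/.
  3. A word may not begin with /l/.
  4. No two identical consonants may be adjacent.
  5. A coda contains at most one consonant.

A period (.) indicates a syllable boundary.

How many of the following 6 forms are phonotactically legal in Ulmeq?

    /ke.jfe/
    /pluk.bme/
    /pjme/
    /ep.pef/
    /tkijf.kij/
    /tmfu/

1

/ke.jfe/ — σ1 onset /k/, coda /∅/ ok; σ2 onset /jf/ (2C), coda /∅/ ok → phonotactically legal
/pluk.bme/ — violates constraint 2: syllable 1 coda contains /k/, which is not a licensed coda consonant → phonotactically illegal
/pjme/ — violates constraint 1: syllable 1 onset /pjm/ has 3 consonants (> 2) → phonotactically illegal
/ep.pef/ — violates constraint 4: adjacent identical consonants /pp/ → phonotactically illegal
/tkijf.kij/ — violates constraint 5: syllable 1 coda /jf/ has 2 consonants (> 1) → phonotactically illegal
/tmfu/ — violates constraint 1: syllable 1 onset /tmf/ has 3 consonants (> 2) → phonotactically illegal
Phonotactically legal: /ke.jfe/ → 1.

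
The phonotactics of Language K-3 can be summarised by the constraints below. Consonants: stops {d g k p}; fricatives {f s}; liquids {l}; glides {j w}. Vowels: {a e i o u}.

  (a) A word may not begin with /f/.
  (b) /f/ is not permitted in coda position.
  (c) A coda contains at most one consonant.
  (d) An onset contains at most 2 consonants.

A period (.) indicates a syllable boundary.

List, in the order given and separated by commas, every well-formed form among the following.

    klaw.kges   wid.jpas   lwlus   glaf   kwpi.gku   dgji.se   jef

klaw.kges, wid.jpas

klaw.kges — σ1 onset /kl/ (2C), coda /w/ ok; σ2 onset /kg/ (2C), coda /s/ ok → well-formed
wid.jpas — σ1 onset /w/, coda /d/ ok; σ2 onset /jp/ (2C), coda /s/ ok → well-formed
lwlus — violates constraint (d): syllable 1 onset /lwl/ has 3 consonants (> 2) → ill-formed
glaf — violates constraint (b): syllable 1 coda contains /f/ → ill-formed
kwpi.gku — violates constraint (d): syllable 1 onset /kwp/ has 3 consonants (> 2) → ill-formed
dgji.se — violates constraint (d): syllable 1 onset /dgj/ has 3 consonants (> 2) → ill-formed
jef — violates constraint (b): syllable 1 coda contains /f/ → ill-formed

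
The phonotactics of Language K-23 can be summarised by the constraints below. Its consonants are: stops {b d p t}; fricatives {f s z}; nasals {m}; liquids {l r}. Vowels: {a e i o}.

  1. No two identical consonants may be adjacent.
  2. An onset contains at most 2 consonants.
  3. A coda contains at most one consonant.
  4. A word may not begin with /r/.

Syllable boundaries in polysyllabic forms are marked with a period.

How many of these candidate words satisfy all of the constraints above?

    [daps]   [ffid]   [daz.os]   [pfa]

[daps] — violates constraint 3: syllable 1 coda /ps/ has 2 consonants (> 1) → ill-formed
[ffid] — violates constraint 1: adjacent identical consonants /ff/ → ill-formed
[daz.os] — σ1 onset /d/, coda /z/ ok; σ2 onset /∅/, coda /s/ ok → well-formed
[pfa] — σ1 onset /pf/ (2C), coda /∅/ ok → well-formed
Well-formed: [daz.os], [pfa] → 2.

2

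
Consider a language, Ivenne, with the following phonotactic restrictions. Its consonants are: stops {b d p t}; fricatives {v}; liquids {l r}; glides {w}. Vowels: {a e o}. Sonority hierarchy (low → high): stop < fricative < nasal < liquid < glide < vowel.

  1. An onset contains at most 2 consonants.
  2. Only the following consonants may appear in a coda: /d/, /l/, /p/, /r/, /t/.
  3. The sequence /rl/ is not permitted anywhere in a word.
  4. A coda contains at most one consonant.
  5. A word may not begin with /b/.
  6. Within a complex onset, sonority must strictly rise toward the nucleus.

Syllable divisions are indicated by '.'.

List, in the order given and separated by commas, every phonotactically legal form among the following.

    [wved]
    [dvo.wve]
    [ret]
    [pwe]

[wved] — violates constraint 6: syllable 1 onset /wv/: /w/ (glide, 5) → /v/ (fricative, 2) does not rise → phonotactically illegal
[dvo.wve] — violates constraint 6: syllable 2 onset /wv/: /w/ (glide, 5) → /v/ (fricative, 2) does not rise → phonotactically illegal
[ret] — σ1 onset /r/, coda /t/ ok → phonotactically legal
[pwe] — σ1 onset /pw/ (1→5 rises), coda /∅/ ok → phonotactically legal

[ret], [pwe]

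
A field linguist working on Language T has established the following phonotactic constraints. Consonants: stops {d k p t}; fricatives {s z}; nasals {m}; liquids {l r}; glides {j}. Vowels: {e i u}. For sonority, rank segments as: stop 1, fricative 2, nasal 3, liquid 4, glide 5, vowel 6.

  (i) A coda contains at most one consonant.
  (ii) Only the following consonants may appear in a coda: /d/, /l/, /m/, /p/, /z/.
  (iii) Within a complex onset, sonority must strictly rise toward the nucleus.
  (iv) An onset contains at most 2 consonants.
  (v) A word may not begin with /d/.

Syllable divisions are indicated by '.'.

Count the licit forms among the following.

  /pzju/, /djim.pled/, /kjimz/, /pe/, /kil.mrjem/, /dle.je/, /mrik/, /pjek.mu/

1

/pzju/ — violates constraint (iv): syllable 1 onset /pzj/ has 3 consonants (> 2) → illicit
/djim.pled/ — violates constraint (v): word begins with /d/ → illicit
/kjimz/ — violates constraint (i): syllable 1 coda /mz/ has 2 consonants (> 1) → illicit
/pe/ — σ1 onset /p/, coda /∅/ ok → licit
/kil.mrjem/ — violates constraint (iv): syllable 2 onset /mrj/ has 3 consonants (> 2) → illicit
/dle.je/ — violates constraint (v): word begins with /d/ → illicit
/mrik/ — violates constraint (ii): syllable 1 coda contains /k/, which is not a licensed coda consonant → illicit
/pjek.mu/ — violates constraint (ii): syllable 1 coda contains /k/, which is not a licensed coda consonant → illicit
Licit: /pe/ → 1.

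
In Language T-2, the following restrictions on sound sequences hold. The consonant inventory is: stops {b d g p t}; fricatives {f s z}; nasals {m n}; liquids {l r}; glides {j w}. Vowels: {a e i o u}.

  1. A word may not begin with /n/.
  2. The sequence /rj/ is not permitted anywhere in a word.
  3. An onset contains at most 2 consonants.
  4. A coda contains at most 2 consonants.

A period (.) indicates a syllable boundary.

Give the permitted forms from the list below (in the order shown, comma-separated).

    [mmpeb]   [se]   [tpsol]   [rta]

[mmpeb] — violates constraint 3: syllable 1 onset /mmp/ has 3 consonants (> 2) → not permitted
[se] — σ1 onset /s/, coda /∅/ ok → permitted
[tpsol] — violates constraint 3: syllable 1 onset /tps/ has 3 consonants (> 2) → not permitted
[rta] — σ1 onset /rt/ (2C), coda /∅/ ok → permitted

[se], [rta]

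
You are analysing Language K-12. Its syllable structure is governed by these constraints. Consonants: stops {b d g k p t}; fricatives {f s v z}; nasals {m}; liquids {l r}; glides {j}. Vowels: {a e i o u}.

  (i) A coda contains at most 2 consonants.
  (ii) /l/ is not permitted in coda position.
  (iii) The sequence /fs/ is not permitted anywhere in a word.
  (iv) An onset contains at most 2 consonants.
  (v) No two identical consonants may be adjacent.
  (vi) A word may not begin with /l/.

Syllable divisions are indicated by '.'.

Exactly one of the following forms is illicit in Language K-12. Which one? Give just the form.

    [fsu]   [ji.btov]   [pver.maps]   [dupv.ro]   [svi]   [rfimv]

[fsu]

[fsu] — violates constraint (iii): contains banned sequence /fs/ → illicit
[ji.btov] — σ1 onset /j/, coda /∅/ ok; σ2 onset /bt/ (2C), coda /v/ ok → licit
[pver.maps] — σ1 onset /pv/ (2C), coda /r/ ok; σ2 onset /m/, coda /ps/ (2C) ok → licit
[dupv.ro] — σ1 onset /d/, coda /pv/ (2C) ok; σ2 onset /r/, coda /∅/ ok → licit
[svi] — σ1 onset /sv/ (2C), coda /∅/ ok → licit
[rfimv] — σ1 onset /rf/ (2C), coda /mv/ (2C) ok → licit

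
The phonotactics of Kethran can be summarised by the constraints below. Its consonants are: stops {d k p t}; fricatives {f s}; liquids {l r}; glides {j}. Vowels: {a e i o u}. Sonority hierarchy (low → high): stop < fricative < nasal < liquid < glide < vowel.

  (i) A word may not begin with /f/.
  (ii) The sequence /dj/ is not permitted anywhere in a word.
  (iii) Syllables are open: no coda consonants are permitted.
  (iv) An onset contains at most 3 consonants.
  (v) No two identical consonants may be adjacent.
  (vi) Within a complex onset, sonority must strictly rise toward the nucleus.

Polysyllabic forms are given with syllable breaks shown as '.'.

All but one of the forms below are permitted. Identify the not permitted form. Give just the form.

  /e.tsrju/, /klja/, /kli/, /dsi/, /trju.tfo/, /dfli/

/e.tsrju/

/e.tsrju/ — violates constraint (iv): syllable 2 onset /tsrj/ has 4 consonants (> 3) → not permitted
/klja/ — σ1 onset /klj/ (1→4→5 rises), coda /∅/ ok → permitted
/kli/ — σ1 onset /kl/ (1→4 rises), coda /∅/ ok → permitted
/dsi/ — σ1 onset /ds/ (1→2 rises), coda /∅/ ok → permitted
/trju.tfo/ — σ1 onset /trj/ (1→4→5 rises), coda /∅/ ok; σ2 onset /tf/ (1→2 rises), coda /∅/ ok → permitted
/dfli/ — σ1 onset /dfl/ (1→2→4 rises), coda /∅/ ok → permitted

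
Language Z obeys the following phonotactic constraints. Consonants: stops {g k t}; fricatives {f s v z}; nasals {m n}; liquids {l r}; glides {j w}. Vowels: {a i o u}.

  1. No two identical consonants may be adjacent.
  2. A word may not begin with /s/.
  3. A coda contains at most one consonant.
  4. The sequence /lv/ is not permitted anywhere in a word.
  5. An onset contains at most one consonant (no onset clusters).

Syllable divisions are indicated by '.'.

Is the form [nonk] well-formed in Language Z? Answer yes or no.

[nonk] — violates constraint 3: syllable 1 coda /nk/ has 2 consonants (> 1) → ill-formed

no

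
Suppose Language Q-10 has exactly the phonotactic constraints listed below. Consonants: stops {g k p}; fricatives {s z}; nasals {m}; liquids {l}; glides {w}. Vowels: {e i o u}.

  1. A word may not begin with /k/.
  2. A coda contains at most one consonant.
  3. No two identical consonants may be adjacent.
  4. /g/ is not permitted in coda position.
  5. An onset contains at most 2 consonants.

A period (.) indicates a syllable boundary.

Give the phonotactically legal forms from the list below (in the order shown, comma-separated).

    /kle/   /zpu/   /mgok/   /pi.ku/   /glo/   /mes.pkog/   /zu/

/kle/ — violates constraint 1: word begins with /k/ → phonotactically illegal
/zpu/ — σ1 onset /zp/ (2C), coda /∅/ ok → phonotactically legal
/mgok/ — σ1 onset /mg/ (2C), coda /k/ ok → phonotactically legal
/pi.ku/ — σ1 onset /p/, coda /∅/ ok; σ2 onset /k/, coda /∅/ ok → phonotactically legal
/glo/ — σ1 onset /gl/ (2C), coda /∅/ ok → phonotactically legal
/mes.pkog/ — violates constraint 4: syllable 2 coda contains /g/ → phonotactically illegal
/zu/ — σ1 onset /z/, coda /∅/ ok → phonotactically legal

/zpu/, /mgok/, /pi.ku/, /glo/, /zu/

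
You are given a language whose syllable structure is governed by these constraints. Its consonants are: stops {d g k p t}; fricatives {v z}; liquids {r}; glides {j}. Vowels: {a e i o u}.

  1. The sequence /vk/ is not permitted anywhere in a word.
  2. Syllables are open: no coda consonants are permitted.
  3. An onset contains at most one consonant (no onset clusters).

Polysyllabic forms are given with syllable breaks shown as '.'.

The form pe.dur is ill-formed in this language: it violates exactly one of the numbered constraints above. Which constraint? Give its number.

pe.dur: syllable 2 coda /r/ has 1 consonant (> 0).
This is a violation of constraint 2: "Syllables are open: no coda consonants are permitted."
The remaining constraints (1, 3) are satisfied.

2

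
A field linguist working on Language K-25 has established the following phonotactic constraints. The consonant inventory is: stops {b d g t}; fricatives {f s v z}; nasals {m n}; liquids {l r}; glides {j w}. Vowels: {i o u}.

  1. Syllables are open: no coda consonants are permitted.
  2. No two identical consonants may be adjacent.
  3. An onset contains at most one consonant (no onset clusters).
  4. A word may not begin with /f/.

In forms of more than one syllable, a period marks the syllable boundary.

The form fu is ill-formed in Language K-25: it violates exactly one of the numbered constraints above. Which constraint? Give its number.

4

fu: word begins with /f/.
This is a violation of constraint 4: "A word may not begin with /f/."
The remaining constraints (1, 2, 3) are satisfied.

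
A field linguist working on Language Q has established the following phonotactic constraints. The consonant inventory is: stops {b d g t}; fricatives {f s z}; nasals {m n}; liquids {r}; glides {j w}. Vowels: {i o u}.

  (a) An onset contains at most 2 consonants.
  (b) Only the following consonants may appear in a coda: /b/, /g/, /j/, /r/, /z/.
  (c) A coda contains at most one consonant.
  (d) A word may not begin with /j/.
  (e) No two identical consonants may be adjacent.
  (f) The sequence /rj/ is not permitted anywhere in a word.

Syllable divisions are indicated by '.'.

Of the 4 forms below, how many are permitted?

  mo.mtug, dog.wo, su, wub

mo.mtug — σ1 onset /m/, coda /∅/ ok; σ2 onset /mt/ (2C), coda /g/ ok → permitted
dog.wo — σ1 onset /d/, coda /g/ ok; σ2 onset /w/, coda /∅/ ok → permitted
su — σ1 onset /s/, coda /∅/ ok → permitted
wub — σ1 onset /w/, coda /b/ ok → permitted
Permitted: mo.mtug, dog.wo, su, wub → 4.

4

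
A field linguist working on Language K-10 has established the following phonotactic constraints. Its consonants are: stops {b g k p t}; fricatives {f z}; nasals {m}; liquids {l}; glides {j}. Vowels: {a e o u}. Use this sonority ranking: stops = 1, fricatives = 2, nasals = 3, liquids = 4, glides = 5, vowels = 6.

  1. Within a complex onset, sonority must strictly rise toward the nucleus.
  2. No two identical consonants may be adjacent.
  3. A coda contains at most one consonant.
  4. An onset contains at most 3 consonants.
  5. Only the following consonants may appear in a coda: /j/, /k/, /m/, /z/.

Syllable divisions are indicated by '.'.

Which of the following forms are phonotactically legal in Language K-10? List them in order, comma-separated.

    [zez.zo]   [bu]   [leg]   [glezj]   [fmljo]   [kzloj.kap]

[bu]

[zez.zo] — violates constraint 2: adjacent identical consonants /zz/ → phonotactically illegal
[bu] — σ1 onset /b/, coda /∅/ ok → phonotactically legal
[leg] — violates constraint 5: syllable 1 coda contains /g/, which is not a licensed coda consonant → phonotactically illegal
[glezj] — violates constraint 3: syllable 1 coda /zj/ has 2 consonants (> 1) → phonotactically illegal
[fmljo] — violates constraint 4: syllable 1 onset /fmlj/ has 4 consonants (> 3) → phonotactically illegal
[kzloj.kap] — violates constraint 5: syllable 2 coda contains /p/, which is not a licensed coda consonant → phonotactically illegal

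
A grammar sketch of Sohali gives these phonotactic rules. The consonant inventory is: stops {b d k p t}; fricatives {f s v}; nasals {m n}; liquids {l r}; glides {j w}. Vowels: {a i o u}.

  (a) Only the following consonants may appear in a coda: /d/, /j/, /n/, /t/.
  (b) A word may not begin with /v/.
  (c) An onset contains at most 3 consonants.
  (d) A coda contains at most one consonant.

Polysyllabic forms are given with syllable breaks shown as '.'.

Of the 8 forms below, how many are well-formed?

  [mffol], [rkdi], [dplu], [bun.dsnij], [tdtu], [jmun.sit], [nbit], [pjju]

7

[mffol] — violates constraint (a): syllable 1 coda contains /l/, which is not a licensed coda consonant → ill-formed
[rkdi] — σ1 onset /rkd/ (3C), coda /∅/ ok → well-formed
[dplu] — σ1 onset /dpl/ (3C), coda /∅/ ok → well-formed
[bun.dsnij] — σ1 onset /b/, coda /n/ ok; σ2 onset /dsn/ (3C), coda /j/ ok → well-formed
[tdtu] — σ1 onset /tdt/ (3C), coda /∅/ ok → well-formed
[jmun.sit] — σ1 onset /jm/ (2C), coda /n/ ok; σ2 onset /s/, coda /t/ ok → well-formed
[nbit] — σ1 onset /nb/ (2C), coda /t/ ok → well-formed
[pjju] — σ1 onset /pjj/ (3C), coda /∅/ ok → well-formed
Well-formed: [rkdi], [dplu], [bun.dsnij], [tdtu], [jmun.sit], [nbit], [pjju] → 7.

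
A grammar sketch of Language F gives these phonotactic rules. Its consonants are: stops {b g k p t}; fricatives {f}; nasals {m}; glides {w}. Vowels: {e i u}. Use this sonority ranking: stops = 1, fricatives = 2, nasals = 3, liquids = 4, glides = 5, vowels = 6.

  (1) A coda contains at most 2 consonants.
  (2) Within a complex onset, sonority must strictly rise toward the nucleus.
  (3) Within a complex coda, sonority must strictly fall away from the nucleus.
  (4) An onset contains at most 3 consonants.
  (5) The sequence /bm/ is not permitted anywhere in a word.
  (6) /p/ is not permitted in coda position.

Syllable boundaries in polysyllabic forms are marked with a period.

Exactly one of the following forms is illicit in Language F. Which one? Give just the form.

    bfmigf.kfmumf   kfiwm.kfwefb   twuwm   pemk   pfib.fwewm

bfmigf.kfmumf — violates constraint 3: syllable 1 coda /gf/: /g/ (stop, 1) → /f/ (fricative, 2) does not fall → illicit
kfiwm.kfwefb — σ1 onset /kf/ (1→2 rises), coda /wm/ (5→3 falls) ok; σ2 onset /kfw/ (1→2→5 rises), coda /fb/ (2→1 falls) ok → licit
twuwm — σ1 onset /tw/ (1→5 rises), coda /wm/ (5→3 falls) ok → licit
pemk — σ1 onset /p/, coda /mk/ (3→1 falls) ok → licit
pfib.fwewm — σ1 onset /pf/ (1→2 rises), coda /b/ ok; σ2 onset /fw/ (2→5 rises), coda /wm/ (5→3 falls) ok → licit

bfmigf.kfmumf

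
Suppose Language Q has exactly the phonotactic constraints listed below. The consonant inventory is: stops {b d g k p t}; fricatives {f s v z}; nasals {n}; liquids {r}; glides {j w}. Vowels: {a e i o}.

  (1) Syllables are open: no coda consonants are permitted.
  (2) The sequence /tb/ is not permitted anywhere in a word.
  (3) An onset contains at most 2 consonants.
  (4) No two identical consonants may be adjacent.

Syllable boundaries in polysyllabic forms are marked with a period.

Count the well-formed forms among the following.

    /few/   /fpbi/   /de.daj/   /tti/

0

/few/ — violates constraint 1: syllable 1 coda /w/ has 1 consonant (> 0) → ill-formed
/fpbi/ — violates constraint 3: syllable 1 onset /fpb/ has 3 consonants (> 2) → ill-formed
/de.daj/ — violates constraint 1: syllable 2 coda /j/ has 1 consonant (> 0) → ill-formed
/tti/ — violates constraint 4: adjacent identical consonants /tt/ → ill-formed
No form is well-formed → 0.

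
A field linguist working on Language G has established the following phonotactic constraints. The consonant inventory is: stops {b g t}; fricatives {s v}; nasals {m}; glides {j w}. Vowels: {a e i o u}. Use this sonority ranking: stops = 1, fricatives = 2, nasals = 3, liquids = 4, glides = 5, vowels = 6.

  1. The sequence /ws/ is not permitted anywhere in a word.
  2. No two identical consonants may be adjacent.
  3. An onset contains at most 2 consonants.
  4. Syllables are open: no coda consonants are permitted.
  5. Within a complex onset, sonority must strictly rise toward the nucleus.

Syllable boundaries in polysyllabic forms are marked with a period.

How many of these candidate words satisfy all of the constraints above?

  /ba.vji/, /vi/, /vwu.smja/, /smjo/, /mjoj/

2

/ba.vji/ — σ1 onset /b/, coda /∅/ ok; σ2 onset /vj/ (2→5 rises), coda /∅/ ok → phonotactically legal
/vi/ — σ1 onset /v/, coda /∅/ ok → phonotactically legal
/vwu.smja/ — violates constraint 3: syllable 2 onset /smj/ has 3 consonants (> 2) → phonotactically illegal
/smjo/ — violates constraint 3: syllable 1 onset /smj/ has 3 consonants (> 2) → phonotactically illegal
/mjoj/ — violates constraint 4: syllable 1 coda /j/ has 1 consonant (> 0) → phonotactically illegal
Phonotactically legal: /ba.vji/, /vi/ → 2.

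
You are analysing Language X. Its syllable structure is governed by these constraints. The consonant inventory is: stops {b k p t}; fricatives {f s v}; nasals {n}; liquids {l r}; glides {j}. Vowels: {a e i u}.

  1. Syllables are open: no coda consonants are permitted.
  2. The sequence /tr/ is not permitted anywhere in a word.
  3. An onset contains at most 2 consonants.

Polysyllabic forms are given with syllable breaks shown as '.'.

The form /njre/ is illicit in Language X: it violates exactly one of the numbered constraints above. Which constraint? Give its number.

3

/njre/: syllable 1 onset /njr/ has 3 consonants (> 2).
This is a violation of constraint 3: "An onset contains at most 2 consonants."
The remaining constraints (1, 2) are satisfied.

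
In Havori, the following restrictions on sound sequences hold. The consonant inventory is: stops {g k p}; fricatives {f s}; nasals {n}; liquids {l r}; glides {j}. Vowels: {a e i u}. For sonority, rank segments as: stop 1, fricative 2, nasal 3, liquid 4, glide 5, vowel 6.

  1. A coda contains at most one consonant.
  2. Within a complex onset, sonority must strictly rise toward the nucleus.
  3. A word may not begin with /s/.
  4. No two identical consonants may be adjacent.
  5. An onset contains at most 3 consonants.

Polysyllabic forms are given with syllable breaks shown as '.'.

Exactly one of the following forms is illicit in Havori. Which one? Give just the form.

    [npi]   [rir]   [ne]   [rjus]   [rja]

[npi]

[npi] — violates constraint 2: syllable 1 onset /np/: /n/ (nasal, 3) → /p/ (stop, 1) does not rise → illicit
[rir] — σ1 onset /r/, coda /r/ ok → licit
[ne] — σ1 onset /n/, coda /∅/ ok → licit
[rjus] — σ1 onset /rj/ (4→5 rises), coda /s/ ok → licit
[rja] — σ1 onset /rj/ (4→5 rises), coda /∅/ ok → licit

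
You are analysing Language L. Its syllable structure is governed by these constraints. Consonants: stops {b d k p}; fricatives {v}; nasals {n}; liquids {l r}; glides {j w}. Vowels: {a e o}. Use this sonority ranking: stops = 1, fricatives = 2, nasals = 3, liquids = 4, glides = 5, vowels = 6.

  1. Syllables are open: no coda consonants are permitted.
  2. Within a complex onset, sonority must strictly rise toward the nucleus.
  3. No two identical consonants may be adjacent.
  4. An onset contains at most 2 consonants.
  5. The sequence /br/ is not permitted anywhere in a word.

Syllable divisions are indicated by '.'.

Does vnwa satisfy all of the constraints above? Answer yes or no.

no

vnwa — violates constraint 4: syllable 1 onset /vnw/ has 3 consonants (> 2) → ill-formed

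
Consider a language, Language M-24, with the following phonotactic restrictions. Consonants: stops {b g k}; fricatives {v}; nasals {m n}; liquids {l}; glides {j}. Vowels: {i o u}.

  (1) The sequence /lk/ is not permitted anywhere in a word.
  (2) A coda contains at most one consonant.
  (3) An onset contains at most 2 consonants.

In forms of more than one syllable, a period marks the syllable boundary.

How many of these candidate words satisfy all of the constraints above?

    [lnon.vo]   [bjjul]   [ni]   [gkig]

[lnon.vo] — σ1 onset /ln/ (2C), coda /n/ ok; σ2 onset /v/, coda /∅/ ok → well-formed
[bjjul] — violates constraint 3: syllable 1 onset /bjj/ has 3 consonants (> 2) → ill-formed
[ni] — σ1 onset /n/, coda /∅/ ok → well-formed
[gkig] — σ1 onset /gk/ (2C), coda /g/ ok → well-formed
Well-formed: [lnon.vo], [ni], [gkig] → 3.

3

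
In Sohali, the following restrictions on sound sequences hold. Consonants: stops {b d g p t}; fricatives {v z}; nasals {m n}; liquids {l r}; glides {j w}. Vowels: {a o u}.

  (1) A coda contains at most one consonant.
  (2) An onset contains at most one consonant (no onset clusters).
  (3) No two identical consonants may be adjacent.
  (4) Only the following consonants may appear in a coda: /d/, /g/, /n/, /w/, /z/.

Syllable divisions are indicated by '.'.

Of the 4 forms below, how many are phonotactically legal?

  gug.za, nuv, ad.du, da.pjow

1

gug.za — σ1 onset /g/, coda /g/ ok; σ2 onset /z/, coda /∅/ ok → phonotactically legal
nuv — violates constraint 4: syllable 1 coda contains /v/, which is not a licensed coda consonant → phonotactically illegal
ad.du — violates constraint 3: adjacent identical consonants /dd/ → phonotactically illegal
da.pjow — violates constraint 2: syllable 2 onset /pj/ has 2 consonants (> 1) → phonotactically illegal
Phonotactically legal: gug.za → 1.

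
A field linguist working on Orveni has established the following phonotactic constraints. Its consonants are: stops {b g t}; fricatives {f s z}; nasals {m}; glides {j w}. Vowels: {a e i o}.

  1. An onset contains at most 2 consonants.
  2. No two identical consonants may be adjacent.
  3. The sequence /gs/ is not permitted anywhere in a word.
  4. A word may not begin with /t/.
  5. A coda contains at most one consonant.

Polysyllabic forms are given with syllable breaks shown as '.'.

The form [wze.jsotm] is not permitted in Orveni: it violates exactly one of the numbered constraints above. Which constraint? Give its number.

[wze.jsotm]: syllable 2 coda /tm/ has 2 consonants (> 1).
This is a violation of constraint 5: "A coda contains at most one consonant."
The remaining constraints (1, 2, 3, 4) are satisfied.

5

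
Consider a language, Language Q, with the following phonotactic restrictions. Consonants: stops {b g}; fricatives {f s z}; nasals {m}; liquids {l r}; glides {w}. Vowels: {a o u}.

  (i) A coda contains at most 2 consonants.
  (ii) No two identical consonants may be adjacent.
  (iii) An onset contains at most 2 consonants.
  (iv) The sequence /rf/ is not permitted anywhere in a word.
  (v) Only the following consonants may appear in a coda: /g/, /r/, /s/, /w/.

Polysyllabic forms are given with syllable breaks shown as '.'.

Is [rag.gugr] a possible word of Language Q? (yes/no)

[rag.gugr] — violates constraint (ii): adjacent identical consonants /gg/ → not permitted

no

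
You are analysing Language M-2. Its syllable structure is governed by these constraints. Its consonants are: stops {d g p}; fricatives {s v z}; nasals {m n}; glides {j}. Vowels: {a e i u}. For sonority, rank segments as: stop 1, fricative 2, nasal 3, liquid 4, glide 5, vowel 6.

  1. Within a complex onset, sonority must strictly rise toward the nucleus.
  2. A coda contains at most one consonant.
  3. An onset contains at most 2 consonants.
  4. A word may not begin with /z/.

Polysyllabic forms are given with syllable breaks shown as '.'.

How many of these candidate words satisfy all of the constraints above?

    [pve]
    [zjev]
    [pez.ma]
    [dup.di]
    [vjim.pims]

[pve] — σ1 onset /pv/ (1→2 rises), coda /∅/ ok → licit
[zjev] — violates constraint 4: word begins with /z/ → illicit
[pez.ma] — σ1 onset /p/, coda /z/ ok; σ2 onset /m/, coda /∅/ ok → licit
[dup.di] — σ1 onset /d/, coda /p/ ok; σ2 onset /d/, coda /∅/ ok → licit
[vjim.pims] — violates constraint 2: syllable 2 coda /ms/ has 2 consonants (> 1) → illicit
Licit: [pve], [pez.ma], [dup.di] → 3.

3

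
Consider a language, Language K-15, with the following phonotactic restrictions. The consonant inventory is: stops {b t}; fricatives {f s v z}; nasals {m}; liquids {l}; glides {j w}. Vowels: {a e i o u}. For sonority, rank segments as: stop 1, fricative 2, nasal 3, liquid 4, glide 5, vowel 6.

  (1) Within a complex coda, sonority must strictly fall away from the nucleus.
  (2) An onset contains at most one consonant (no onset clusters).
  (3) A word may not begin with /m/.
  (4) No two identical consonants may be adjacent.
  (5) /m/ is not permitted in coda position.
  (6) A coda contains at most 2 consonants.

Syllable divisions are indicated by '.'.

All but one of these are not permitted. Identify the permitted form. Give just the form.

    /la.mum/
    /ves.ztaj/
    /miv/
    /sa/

/la.mum/ — violates constraint 5: syllable 2 coda contains /m/ → not permitted
/ves.ztaj/ — violates constraint 2: syllable 2 onset /zt/ has 2 consonants (> 1) → not permitted
/miv/ — violates constraint 3: word begins with /m/ → not permitted
/sa/ — σ1 onset /s/, coda /∅/ ok → permitted

/sa/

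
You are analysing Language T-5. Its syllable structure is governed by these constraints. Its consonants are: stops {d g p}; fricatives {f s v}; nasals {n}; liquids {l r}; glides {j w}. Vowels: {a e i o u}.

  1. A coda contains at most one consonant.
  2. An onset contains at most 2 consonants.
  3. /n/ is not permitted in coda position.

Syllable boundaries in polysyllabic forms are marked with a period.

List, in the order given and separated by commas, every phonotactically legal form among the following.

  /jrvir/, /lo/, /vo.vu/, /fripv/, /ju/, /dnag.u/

/lo/, /vo.vu/, /ju/, /dnag.u/

/jrvir/ — violates constraint 2: syllable 1 onset /jrv/ has 3 consonants (> 2) → phonotactically illegal
/lo/ — σ1 onset /l/, coda /∅/ ok → phonotactically legal
/vo.vu/ — σ1 onset /v/, coda /∅/ ok; σ2 onset /v/, coda /∅/ ok → phonotactically legal
/fripv/ — violates constraint 1: syllable 1 coda /pv/ has 2 consonants (> 1) → phonotactically illegal
/ju/ — σ1 onset /j/, coda /∅/ ok → phonotactically legal
/dnag.u/ — σ1 onset /dn/ (2C), coda /g/ ok; σ2 onset /∅/, coda /∅/ ok → phonotactically legal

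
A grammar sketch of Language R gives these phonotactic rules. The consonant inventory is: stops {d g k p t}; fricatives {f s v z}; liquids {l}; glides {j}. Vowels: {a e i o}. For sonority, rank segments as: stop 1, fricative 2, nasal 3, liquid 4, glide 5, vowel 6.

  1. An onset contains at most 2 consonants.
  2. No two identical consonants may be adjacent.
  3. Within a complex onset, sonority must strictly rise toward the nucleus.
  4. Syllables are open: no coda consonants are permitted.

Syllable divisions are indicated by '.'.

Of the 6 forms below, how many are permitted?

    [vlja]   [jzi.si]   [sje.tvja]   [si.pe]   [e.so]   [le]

[vlja] — violates constraint 1: syllable 1 onset /vlj/ has 3 consonants (> 2) → not permitted
[jzi.si] — violates constraint 3: syllable 1 onset /jz/: /j/ (glide, 5) → /z/ (fricative, 2) does not rise → not permitted
[sje.tvja] — violates constraint 1: syllable 2 onset /tvj/ has 3 consonants (> 2) → not permitted
[si.pe] — σ1 onset /s/, coda /∅/ ok; σ2 onset /p/, coda /∅/ ok → permitted
[e.so] — σ1 onset /∅/, coda /∅/ ok; σ2 onset /s/, coda /∅/ ok → permitted
[le] — σ1 onset /l/, coda /∅/ ok → permitted
Permitted: [si.pe], [e.so], [le] → 3.

3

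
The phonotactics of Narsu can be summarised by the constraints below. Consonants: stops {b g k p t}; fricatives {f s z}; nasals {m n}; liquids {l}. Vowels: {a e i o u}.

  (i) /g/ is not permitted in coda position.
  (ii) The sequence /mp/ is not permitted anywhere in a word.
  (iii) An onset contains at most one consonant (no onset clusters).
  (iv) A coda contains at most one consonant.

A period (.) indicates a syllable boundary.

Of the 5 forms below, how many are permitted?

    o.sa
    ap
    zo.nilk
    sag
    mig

2

o.sa — σ1 onset /∅/, coda /∅/ ok; σ2 onset /s/, coda /∅/ ok → permitted
ap — σ1 onset /∅/, coda /p/ ok → permitted
zo.nilk — violates constraint (iv): syllable 2 coda /lk/ has 2 consonants (> 1) → not permitted
sag — violates constraint (i): syllable 1 coda contains /g/ → not permitted
mig — violates constraint (i): syllable 1 coda contains /g/ → not permitted
Permitted: o.sa, ap → 2.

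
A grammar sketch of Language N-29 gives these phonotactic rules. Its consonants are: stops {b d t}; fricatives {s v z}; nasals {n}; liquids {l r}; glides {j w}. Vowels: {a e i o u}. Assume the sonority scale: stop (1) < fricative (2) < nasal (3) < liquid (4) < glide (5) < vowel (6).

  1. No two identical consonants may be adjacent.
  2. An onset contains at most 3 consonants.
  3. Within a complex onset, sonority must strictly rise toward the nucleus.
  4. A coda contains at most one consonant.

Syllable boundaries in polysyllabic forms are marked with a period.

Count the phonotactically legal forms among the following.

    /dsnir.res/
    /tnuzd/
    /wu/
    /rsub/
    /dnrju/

1

/dsnir.res/ — violates constraint 1: adjacent identical consonants /rr/ → phonotactically illegal
/tnuzd/ — violates constraint 4: syllable 1 coda /zd/ has 2 consonants (> 1) → phonotactically illegal
/wu/ — σ1 onset /w/, coda /∅/ ok → phonotactically legal
/rsub/ — violates constraint 3: syllable 1 onset /rs/: /r/ (liquid, 4) → /s/ (fricative, 2) does not rise → phonotactically illegal
/dnrju/ — violates constraint 2: syllable 1 onset /dnrj/ has 4 consonants (> 3) → phonotactically illegal
Phonotactically legal: /wu/ → 1.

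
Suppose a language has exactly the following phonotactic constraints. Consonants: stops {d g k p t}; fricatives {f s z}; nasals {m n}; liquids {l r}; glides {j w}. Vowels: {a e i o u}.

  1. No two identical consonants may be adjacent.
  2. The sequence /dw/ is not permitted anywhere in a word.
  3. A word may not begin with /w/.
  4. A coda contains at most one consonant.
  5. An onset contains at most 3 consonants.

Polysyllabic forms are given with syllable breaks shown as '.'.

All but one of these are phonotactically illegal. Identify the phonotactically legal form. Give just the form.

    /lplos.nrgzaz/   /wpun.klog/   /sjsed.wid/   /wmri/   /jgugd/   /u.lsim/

/lplos.nrgzaz/ — violates constraint 5: syllable 2 onset /nrgz/ has 4 consonants (> 3) → phonotactically illegal
/wpun.klog/ — violates constraint 3: word begins with /w/ → phonotactically illegal
/sjsed.wid/ — violates constraint 2: contains banned sequence /dw/ → phonotactically illegal
/wmri/ — violates constraint 3: word begins with /w/ → phonotactically illegal
/jgugd/ — violates constraint 4: syllable 1 coda /gd/ has 2 consonants (> 1) → phonotactically illegal
/u.lsim/ — σ1 onset /∅/, coda /∅/ ok; σ2 onset /ls/ (2C), coda /m/ ok → phonotactically legal

/u.lsim/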